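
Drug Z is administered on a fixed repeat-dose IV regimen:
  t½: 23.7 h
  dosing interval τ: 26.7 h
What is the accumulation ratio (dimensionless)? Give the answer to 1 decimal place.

k = ln2 / t½ = 0.693147 / 23.7 = 0.02925 h⁻¹
e^(−kτ) = e^(−0.02925 × 26.7) = 0.4580
Accumulation ratio R = 1 / (1 − e^(−kτ)) = 1 / (1 − 0.4580) = 1.845

1.8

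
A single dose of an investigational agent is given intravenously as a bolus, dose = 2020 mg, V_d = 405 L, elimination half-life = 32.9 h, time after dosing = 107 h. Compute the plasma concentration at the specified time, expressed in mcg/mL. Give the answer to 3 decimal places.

C₀ = Dose / Vd = 2020 / 405 = 4.988 mg/L
k = ln2 / t½ = 0.693147 / 32.9 = 0.02107 h⁻¹
C = C₀ · e^(−k·t) = 4.988 × e^(−0.02107 × 107)
  = 4.988 × 0.1049 = 0.5232 mg/L
(0.5232 mg/L = 0.5232 mcg/mL)

0.523 mcg/mL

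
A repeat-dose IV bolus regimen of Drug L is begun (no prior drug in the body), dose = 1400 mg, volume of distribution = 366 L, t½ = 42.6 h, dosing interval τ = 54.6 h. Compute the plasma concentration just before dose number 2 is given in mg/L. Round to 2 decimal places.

C₀ per dose = Dose / Vd = 1400 / 366 = 3.825 mg/L
k = ln2 / t½ = 0.693147 / 42.6 = 0.01627 h⁻¹
Fraction remaining after one interval: r = e^(−kτ) = e^(−0.01627 × 54.6) = 0.4113
Before dose 2, 1 dose has been given (aged 1τ).
C_trough = C₀ × r = 3.825 × 0.4113 = 1.573 mg/L

1.57 mg/L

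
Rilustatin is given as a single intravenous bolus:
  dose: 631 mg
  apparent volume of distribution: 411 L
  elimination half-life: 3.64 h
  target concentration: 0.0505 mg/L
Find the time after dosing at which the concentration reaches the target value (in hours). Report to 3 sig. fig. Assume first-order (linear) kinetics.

C₀ = Dose / Vd = 631.0 / 411 = 1.535 mg/L
k = ln2 / t½ = 0.693147 / 3.64 = 0.1904 h⁻¹
t = ln(C₀ / C) / k = ln(1.535 / 0.0505) / 0.1904
  = ln(30.40) / 0.1904 = 3.414 / 0.1904 = 17.93 h

17.9 h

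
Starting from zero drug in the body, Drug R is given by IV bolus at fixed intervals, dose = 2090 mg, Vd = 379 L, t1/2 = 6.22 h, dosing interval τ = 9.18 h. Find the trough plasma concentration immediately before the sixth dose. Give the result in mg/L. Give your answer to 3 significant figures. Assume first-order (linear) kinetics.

C₀ per dose = Dose / Vd = 2090 / 379 = 5.515 mg/L
k = ln2 / t½ = 0.693147 / 6.22 = 0.1114 h⁻¹
Fraction remaining after one interval: r = e^(−kτ) = e^(−0.1114 × 9.18) = 0.3596
Before dose 6, 5 doses have been given (aged 1τ, 2τ, 3τ, 4τ, 5τ).
C_trough = C₀ × (r + r² + … + r^5) = C₀ × r(1−r^5)/(1−r)
        = 5.515 × 0.3596 × (1 − 0.006013) / (1 − 0.3596) = 3.078 mg/L

3.08 mg/L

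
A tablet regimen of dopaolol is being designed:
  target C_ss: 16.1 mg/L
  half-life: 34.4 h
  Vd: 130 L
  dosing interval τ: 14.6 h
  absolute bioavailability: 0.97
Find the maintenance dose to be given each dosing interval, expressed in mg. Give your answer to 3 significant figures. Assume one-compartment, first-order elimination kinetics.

635 mg

k = ln2 / t½ = 0.693147 / 34.4 = 0.02015 h⁻¹
CL = k × Vd = 0.02015 × 130 = 2.620 L/h
At steady state, F × (Dose/τ) = Css × CL.
Dose = Css × CL × τ / F = 16.1 × 2.620 × 14.6 / 0.97 = 634.9 mg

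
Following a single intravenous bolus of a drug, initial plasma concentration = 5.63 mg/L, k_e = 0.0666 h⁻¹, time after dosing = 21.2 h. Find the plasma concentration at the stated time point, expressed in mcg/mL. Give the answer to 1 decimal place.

C = C₀ · e^(−k·t) = 5.630 × e^(−0.06660 × 21.2)
  = 5.630 × 0.2437 = 1.372 mg/L
(1.372 mg/L = 1.372 mcg/mL)

1.4 mcg/mL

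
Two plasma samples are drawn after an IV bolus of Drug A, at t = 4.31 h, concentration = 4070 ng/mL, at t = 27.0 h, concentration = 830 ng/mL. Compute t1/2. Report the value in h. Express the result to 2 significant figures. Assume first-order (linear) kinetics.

k = ln(C₁/C₂) / (t₂ − t₁) = ln(4070/830) / (27.0 − 4.31)
  = 1.590 / 22.69 = 0.07007 h⁻¹
t½ = ln2 / k = 0.693147 / 0.07007 = 9.892 h

9.9 h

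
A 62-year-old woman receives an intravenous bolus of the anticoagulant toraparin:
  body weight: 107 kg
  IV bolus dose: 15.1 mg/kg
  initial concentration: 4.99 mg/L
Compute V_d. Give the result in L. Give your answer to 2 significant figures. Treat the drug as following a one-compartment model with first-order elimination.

320 L

Dose = 15.1 × 107 = 1616 mg
Vd = Dose / C₀ = 1616 / 4.99 = 323.8 L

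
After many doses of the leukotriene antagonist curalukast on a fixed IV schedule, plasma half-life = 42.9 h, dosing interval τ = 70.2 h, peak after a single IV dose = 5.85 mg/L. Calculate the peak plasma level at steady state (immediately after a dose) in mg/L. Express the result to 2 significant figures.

8.6 mg/L

k = ln2 / t½ = 0.693147 / 42.9 = 0.01616 h⁻¹
e^(−kτ) = e^(−0.01616 × 70.2) = 0.3216
Accumulation ratio R = 1 / (1 − e^(−kτ)) = 1 / (1 − 0.3216) = 1.474
Steady-state peak = C₀ × R = 5.85 × 1.474 = 8.623 mg/L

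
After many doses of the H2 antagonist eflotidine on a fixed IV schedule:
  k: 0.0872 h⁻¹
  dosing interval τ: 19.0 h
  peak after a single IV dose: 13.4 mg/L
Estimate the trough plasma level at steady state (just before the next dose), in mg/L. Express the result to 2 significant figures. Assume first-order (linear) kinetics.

e^(−kτ) = e^(−0.08720 × 19.0) = 0.1907
Accumulation ratio R = 1 / (1 − e^(−kτ)) = 1 / (1 − 0.1907) = 1.236
Steady-state trough = C₀ × R × e^(−kτ) = 13.4 × 1.236 × 0.1907 = 3.158 mg/L

3.2 mg/L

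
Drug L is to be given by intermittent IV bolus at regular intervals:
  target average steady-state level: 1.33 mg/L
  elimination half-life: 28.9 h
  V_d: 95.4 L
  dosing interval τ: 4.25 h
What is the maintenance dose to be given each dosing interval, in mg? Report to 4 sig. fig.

k = ln2 / t½ = 0.693147 / 28.9 = 0.02398 h⁻¹
CL = k × Vd = 0.02398 × 95.4 = 2.288 L/h
At steady state, Dose/τ = Css × CL.
Dose = Css × CL × τ = 1.33 × 2.288 × 4.25 = 12.93 mg

12.93 mg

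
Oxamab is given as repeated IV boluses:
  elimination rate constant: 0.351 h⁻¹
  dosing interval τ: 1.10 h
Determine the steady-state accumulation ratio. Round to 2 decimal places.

3.12

e^(−kτ) = e^(−0.3510 × 1.10) = 0.6797
Accumulation ratio R = 1 / (1 − e^(−kτ)) = 1 / (1 − 0.6797) = 3.122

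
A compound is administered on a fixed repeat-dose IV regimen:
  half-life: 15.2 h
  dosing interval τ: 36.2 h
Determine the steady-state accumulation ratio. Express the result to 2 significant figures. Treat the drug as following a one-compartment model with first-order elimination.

k = ln2 / t½ = 0.693147 / 15.2 = 0.04560 h⁻¹
e^(−kτ) = e^(−0.04560 × 36.2) = 0.1919
Accumulation ratio R = 1 / (1 − e^(−kτ)) = 1 / (1 − 0.1919) = 1.237

1.2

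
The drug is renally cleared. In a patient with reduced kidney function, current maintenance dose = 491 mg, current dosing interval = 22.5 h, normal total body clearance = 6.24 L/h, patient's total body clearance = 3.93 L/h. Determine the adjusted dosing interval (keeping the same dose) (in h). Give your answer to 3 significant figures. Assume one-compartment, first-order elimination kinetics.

To keep the same average steady-state level, dosing rate must scale with clearance.
CL ratio = 3.93 / 6.24 = 0.6298
New interval (same dose) = 22.5 / 0.6298 = 35.73 h

35.7 h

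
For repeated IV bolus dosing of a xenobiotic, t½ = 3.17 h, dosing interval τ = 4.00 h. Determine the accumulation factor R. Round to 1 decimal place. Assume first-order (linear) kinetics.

k = ln2 / t½ = 0.693147 / 3.17 = 0.2187 h⁻¹
e^(−kτ) = e^(−0.2187 × 4.00) = 0.4169
Accumulation ratio R = 1 / (1 − e^(−kτ)) = 1 / (1 − 0.4169) = 1.715

1.7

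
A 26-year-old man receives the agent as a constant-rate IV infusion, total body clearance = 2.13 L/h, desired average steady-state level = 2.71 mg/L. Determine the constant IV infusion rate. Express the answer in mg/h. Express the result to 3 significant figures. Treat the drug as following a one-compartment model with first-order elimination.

5.77 mg/h

At steady state, infusion rate R₀ = Css × CL = 2.71 × 2.130 = 5.772 mg/h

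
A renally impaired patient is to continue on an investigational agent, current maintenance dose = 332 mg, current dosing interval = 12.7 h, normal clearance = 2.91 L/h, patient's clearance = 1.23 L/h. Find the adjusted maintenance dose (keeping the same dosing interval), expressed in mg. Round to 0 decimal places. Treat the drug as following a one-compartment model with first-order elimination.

To keep the same average steady-state level, dosing rate must scale with clearance.
CL ratio = 1.23 / 2.91 = 0.4227
New dose (same interval) = 332 × 0.4227 = 140.3 mg

140 mg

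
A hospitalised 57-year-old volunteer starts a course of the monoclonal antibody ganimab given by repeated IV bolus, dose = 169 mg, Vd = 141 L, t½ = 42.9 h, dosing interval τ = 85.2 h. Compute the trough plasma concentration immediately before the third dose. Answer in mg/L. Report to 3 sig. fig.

C₀ per dose = Dose / Vd = 169 / 141 = 1.199 mg/L
k = ln2 / t½ = 0.693147 / 42.9 = 0.01616 h⁻¹
Fraction remaining after one interval: r = e^(−kτ) = e^(−0.01616 × 85.2) = 0.2524
Before dose 3, 2 doses have been given (aged 1τ, 2τ).
C_trough = C₀ × (r + r²) = 1.199 × (0.2524 + 0.06371) = 0.3790 mg/L

0.379 mg/L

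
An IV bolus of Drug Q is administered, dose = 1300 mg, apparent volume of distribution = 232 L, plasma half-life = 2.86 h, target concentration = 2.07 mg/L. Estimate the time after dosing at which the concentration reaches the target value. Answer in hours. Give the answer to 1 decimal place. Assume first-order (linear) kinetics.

C₀ = Dose / Vd = 1300 / 232 = 5.603 mg/L
k = ln2 / t½ = 0.693147 / 2.86 = 0.2424 h⁻¹
t = ln(C₀ / C) / k = ln(5.603 / 2.07) / 0.2424
  = ln(2.707) / 0.2424 = 0.9958 / 0.2424 = 4.108 h

4.1 h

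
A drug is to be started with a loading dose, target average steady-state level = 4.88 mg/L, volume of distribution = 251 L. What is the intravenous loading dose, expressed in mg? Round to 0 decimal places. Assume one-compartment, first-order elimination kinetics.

LD = Css × Vd = 4.88 × 251 = 1225 mg

1225 mg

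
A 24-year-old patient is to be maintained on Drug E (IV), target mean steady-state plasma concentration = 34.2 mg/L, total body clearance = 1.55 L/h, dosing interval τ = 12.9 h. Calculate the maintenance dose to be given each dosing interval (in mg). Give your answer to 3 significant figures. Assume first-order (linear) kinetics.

684 mg

At steady state, Dose/τ = Css × CL.
Dose = Css × CL × τ = 34.2 × 1.550 × 12.9 = 683.8 mg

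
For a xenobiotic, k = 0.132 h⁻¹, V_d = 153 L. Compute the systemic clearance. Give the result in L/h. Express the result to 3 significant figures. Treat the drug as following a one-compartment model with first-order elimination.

CL = k × Vd = 0.132 × 153 = 20.20 L/h

20.2 L/h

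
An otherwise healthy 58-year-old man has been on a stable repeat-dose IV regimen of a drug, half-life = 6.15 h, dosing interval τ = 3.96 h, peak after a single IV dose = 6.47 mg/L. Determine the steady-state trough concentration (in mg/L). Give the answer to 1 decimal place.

k = ln2 / t½ = 0.693147 / 6.15 = 0.1127 h⁻¹
e^(−kτ) = e^(−0.1127 × 3.96) = 0.6400
Accumulation ratio R = 1 / (1 − e^(−kτ)) = 1 / (1 − 0.6400) = 2.778
Steady-state trough = C₀ × R × e^(−kτ) = 6.47 × 2.778 × 0.6400 = 11.50 mg/L

11.5 mg/L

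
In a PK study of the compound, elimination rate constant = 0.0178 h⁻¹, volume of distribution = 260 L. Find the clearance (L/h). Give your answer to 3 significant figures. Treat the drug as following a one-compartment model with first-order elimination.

4.63 L/h

CL = k × Vd = 0.0178 × 260 = 4.628 L/h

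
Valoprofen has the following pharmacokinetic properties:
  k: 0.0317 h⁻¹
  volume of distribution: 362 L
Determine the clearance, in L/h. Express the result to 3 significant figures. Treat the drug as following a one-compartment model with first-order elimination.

CL = k × Vd = 0.0317 × 362 = 11.48 L/h

11.5 L/h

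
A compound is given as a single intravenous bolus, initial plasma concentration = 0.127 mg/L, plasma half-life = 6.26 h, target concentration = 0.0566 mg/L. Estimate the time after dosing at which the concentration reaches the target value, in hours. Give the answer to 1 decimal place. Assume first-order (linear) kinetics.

k = ln2 / t½ = 0.693147 / 6.26 = 0.1107 h⁻¹
t = ln(C₀ / C) / k = ln(0.1270 / 0.0566) / 0.1107
  = ln(2.244) / 0.1107 = 0.8083 / 0.1107 = 7.302 h

7.3 h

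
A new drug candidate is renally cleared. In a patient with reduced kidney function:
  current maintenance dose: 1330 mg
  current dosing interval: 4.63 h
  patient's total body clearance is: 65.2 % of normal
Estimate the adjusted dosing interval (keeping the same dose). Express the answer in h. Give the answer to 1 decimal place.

7.1 h

To keep the same average steady-state level, dosing rate must scale with clearance.
CL ratio = 65.2 / 100 = 0.6520
New interval (same dose) = 4.63 / 0.6520 = 7.101 h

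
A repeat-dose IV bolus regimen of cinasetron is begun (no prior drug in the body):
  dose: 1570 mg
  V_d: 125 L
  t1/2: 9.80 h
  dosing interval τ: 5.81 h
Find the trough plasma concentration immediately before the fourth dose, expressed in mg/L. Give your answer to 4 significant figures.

C₀ per dose = Dose / Vd = 1570 / 125 = 12.56 mg/L
k = ln2 / t½ = 0.693147 / 9.80 = 0.07073 h⁻¹
Fraction remaining after one interval: r = e^(−kτ) = e^(−0.07073 × 5.81) = 0.6630
Before dose 4, 3 doses have been given (aged 1τ, 2τ, 3τ).
C_trough = C₀ × (r + r² + … + r^3) = C₀ × r(1−r^3)/(1−r)
        = 12.56 × 0.6630 × (1 − 0.2914) / (1 − 0.6630) = 17.51 mg/L

17.51 mg/L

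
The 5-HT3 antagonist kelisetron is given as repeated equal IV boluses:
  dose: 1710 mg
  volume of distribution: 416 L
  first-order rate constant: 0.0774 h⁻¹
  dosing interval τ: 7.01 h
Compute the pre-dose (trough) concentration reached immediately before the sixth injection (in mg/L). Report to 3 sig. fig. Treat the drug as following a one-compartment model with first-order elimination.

C₀ per dose = Dose / Vd = 1710 / 416 = 4.111 mg/L
Fraction remaining after one interval: r = e^(−kτ) = e^(−0.07740 × 7.01) = 0.5813
Before dose 6, 5 doses have been given (aged 1τ, 2τ, 3τ, 4τ, 5τ).
C_trough = C₀ × (r + r² + … + r^5) = C₀ × r(1−r^5)/(1−r)
        = 4.111 × 0.5813 × (1 − 0.06637) / (1 − 0.5813) = 5.329 mg/L

5.33 mg/L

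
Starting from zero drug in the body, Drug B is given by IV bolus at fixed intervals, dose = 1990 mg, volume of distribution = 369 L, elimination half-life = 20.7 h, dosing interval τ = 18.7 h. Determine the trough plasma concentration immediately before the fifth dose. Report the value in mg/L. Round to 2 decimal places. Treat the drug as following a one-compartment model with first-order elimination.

5.69 mg/L

C₀ per dose = Dose / Vd = 1990 / 369 = 5.393 mg/L
k = ln2 / t½ = 0.693147 / 20.7 = 0.03349 h⁻¹
Fraction remaining after one interval: r = e^(−kτ) = e^(−0.03349 × 18.7) = 0.5346
Before dose 5, 4 doses have been given (aged 1τ, 2τ, 3τ, 4τ).
C_trough = C₀ × (r + r² + … + r^4) = C₀ × r(1−r^4)/(1−r)
        = 5.393 × 0.5346 × (1 − 0.08168) / (1 − 0.5346) = 5.689 mg/L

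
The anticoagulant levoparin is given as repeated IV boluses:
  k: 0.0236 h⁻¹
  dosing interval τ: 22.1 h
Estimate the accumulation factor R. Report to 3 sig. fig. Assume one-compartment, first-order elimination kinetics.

2.46

e^(−kτ) = e^(−0.02360 × 22.1) = 0.5936
Accumulation ratio R = 1 / (1 − e^(−kτ)) = 1 / (1 − 0.5936) = 2.461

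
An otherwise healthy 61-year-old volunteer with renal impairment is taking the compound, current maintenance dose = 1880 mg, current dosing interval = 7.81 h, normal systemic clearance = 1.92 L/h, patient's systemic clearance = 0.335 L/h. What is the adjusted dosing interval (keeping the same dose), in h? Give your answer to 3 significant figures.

To keep the same average steady-state level, dosing rate must scale with clearance.
CL ratio = 0.335 / 1.92 = 0.1745
New interval (same dose) = 7.81 / 0.1745 = 44.76 h

44.8 h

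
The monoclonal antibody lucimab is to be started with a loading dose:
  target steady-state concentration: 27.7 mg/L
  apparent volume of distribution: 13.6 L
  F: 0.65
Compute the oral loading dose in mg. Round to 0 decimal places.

LD = Css × Vd / F = 27.7 × 13.6 / 0.65 = 579.6 mg

580 mg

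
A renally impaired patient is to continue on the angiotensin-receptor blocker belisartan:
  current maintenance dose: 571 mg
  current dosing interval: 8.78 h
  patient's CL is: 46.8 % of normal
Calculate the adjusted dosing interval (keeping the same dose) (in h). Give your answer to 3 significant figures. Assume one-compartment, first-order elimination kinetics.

To keep the same average steady-state level, dosing rate must scale with clearance.
CL ratio = 46.8 / 100 = 0.4680
New interval (same dose) = 8.78 / 0.4680 = 18.76 h

18.8 h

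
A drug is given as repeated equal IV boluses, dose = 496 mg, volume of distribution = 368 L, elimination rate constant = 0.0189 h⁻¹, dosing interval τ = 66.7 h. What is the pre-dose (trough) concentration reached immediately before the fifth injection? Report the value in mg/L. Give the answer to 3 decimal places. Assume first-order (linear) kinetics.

0.530 mg/L

C₀ per dose = Dose / Vd = 496 / 368 = 1.348 mg/L
Fraction remaining after one interval: r = e^(−kτ) = e^(−0.01890 × 66.7) = 0.2835
Before dose 5, 4 doses have been given (aged 1τ, 2τ, 3τ, 4τ).
C_trough = C₀ × (r + r² + … + r^4) = C₀ × r(1−r^4)/(1−r)
        = 1.348 × 0.2835 × (1 − 0.006460) / (1 − 0.2835) = 0.5299 mg/L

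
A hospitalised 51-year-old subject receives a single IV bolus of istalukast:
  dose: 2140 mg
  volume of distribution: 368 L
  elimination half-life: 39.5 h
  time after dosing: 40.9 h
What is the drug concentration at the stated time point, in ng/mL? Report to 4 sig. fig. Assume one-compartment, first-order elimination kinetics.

2837 ng/mL

C₀ = Dose / Vd = 2140 / 368 = 5.815 mg/L
k = ln2 / t½ = 0.693147 / 39.5 = 0.01755 h⁻¹
C = C₀ · e^(−k·t) = 5.815 × e^(−0.01755 × 40.9)
  = 5.815 × 0.4878 = 2.837 mg/L
Convert: 2.837 mg/L × 1000 = 2837 ng/mL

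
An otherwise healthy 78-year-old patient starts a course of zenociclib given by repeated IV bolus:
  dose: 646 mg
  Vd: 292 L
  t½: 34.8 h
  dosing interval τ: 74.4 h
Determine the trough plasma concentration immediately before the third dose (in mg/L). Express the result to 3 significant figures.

C₀ per dose = Dose / Vd = 646 / 292 = 2.212 mg/L
k = ln2 / t½ = 0.693147 / 34.8 = 0.01992 h⁻¹
Fraction remaining after one interval: r = e^(−kτ) = e^(−0.01992 × 74.4) = 0.2272
Before dose 3, 2 doses have been given (aged 1τ, 2τ).
C_trough = C₀ × (r + r²) = 2.212 × (0.2272 + 0.05162) = 0.6167 mg/L

0.617 mg/L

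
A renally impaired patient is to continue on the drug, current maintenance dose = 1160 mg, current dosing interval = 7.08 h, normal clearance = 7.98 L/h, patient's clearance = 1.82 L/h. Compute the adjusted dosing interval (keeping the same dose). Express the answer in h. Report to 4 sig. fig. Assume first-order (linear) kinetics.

To keep the same average steady-state level, dosing rate must scale with clearance.
CL ratio = 1.82 / 7.98 = 0.2281
New interval (same dose) = 7.08 / 0.2281 = 31.04 h

31.04 h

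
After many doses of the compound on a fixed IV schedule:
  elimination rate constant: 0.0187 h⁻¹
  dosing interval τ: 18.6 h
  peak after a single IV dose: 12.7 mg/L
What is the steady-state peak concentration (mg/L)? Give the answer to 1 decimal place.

43.2 mg/L

e^(−kτ) = e^(−0.01870 × 18.6) = 0.7062
Accumulation ratio R = 1 / (1 − e^(−kτ)) = 1 / (1 − 0.7062) = 3.404
Steady-state peak = C₀ × R = 12.7 × 3.404 = 43.23 mg/L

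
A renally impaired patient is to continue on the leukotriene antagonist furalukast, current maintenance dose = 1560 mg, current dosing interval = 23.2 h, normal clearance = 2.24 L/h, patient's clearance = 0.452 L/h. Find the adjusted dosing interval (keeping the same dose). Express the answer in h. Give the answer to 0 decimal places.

115 h

To keep the same average steady-state level, dosing rate must scale with clearance.
CL ratio = 0.452 / 2.24 = 0.2018
New interval (same dose) = 23.2 / 0.2018 = 115.0 h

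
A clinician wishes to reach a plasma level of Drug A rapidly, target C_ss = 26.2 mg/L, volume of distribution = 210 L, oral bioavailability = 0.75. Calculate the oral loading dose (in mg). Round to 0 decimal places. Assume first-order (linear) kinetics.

LD = Css × Vd / F = 26.2 × 210 / 0.75 = 7336 mg

7336 mg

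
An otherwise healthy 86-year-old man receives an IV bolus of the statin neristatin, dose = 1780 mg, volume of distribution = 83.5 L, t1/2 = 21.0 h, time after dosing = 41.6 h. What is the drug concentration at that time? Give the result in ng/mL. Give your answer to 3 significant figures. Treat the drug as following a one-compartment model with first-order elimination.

C₀ = Dose / Vd = 1780 / 83.5 = 21.32 mg/L
k = ln2 / t½ = 0.693147 / 21.0 = 0.03301 h⁻¹
C = C₀ · e^(−k·t) = 21.32 × e^(−0.03301 × 41.6)
  = 21.32 × 0.2533 = 5.400 mg/L
Convert: 5.400 mg/L × 1000 = 5400 ng/mL

5400 ng/mL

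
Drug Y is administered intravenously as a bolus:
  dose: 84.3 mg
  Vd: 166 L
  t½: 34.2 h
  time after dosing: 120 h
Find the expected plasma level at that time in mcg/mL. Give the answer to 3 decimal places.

C₀ = Dose / Vd = 84.30 / 166 = 0.5078 mg/L
k = ln2 / t½ = 0.693147 / 34.2 = 0.02027 h⁻¹
C = C₀ · e^(−k·t) = 0.5078 × e^(−0.02027 × 120)
  = 0.5078 × 0.08783 = 0.04460 mg/L
(0.04460 mg/L = 0.04460 mcg/mL)

0.045 mcg/mL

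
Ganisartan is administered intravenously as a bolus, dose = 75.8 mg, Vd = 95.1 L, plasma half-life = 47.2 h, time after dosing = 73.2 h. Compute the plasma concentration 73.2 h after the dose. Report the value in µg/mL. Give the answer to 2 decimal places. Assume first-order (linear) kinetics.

0.27 µg/mL

C₀ = Dose / Vd = 75.80 / 95.1 = 0.7971 mg/L
k = ln2 / t½ = 0.693147 / 47.2 = 0.01469 h⁻¹
C = C₀ · e^(−k·t) = 0.7971 × e^(−0.01469 × 73.2)
  = 0.7971 × 0.3412 = 0.2720 mg/L
(0.2720 mg/L = 0.2720 µg/mL)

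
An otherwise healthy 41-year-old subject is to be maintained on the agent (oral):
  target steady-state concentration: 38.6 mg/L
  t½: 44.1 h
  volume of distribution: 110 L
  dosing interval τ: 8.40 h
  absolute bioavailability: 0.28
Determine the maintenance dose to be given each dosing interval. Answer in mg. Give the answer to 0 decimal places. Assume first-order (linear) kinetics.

k = ln2 / t½ = 0.693147 / 44.1 = 0.01572 h⁻¹
CL = k × Vd = 0.01572 × 110 = 1.729 L/h
At steady state, F × (Dose/τ) = Css × CL.
Dose = Css × CL × τ / F = 38.6 × 1.729 × 8.40 / 0.28 = 2002 mg

2002 mg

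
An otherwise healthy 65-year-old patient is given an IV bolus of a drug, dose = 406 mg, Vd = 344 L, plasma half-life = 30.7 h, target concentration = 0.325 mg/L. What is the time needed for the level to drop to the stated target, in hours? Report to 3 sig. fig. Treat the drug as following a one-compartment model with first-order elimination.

C₀ = Dose / Vd = 406.0 / 344 = 1.180 mg/L
k = ln2 / t½ = 0.693147 / 30.7 = 0.02258 h⁻¹
t = ln(C₀ / C) / k = ln(1.180 / 0.325) / 0.02258
  = ln(3.631) / 0.02258 = 1.290 / 0.02258 = 57.13 h

57.1 h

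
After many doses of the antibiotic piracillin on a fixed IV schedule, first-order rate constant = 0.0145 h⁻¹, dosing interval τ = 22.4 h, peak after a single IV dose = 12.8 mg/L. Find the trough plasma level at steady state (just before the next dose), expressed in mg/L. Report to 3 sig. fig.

33.4 mg/L

e^(−kτ) = e^(−0.01450 × 22.4) = 0.7227
Accumulation ratio R = 1 / (1 − e^(−kτ)) = 1 / (1 − 0.7227) = 3.606
Steady-state trough = C₀ × R × e^(−kτ) = 12.8 × 3.606 × 0.7227 = 33.36 mg/L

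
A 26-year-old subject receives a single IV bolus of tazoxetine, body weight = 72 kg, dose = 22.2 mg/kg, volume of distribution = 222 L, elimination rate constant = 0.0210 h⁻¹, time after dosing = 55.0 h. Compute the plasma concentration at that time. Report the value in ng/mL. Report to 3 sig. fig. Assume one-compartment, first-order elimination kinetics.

2270 ng/mL

Total dose = 22.2 × 72 = 1598 mg
C₀ = Dose / Vd = 1598 / 222 = 7.198 mg/L
C = C₀ · e^(−k·t) = 7.198 × e^(−0.02100 × 55.0)
  = 7.198 × 0.3151 = 2.268 mg/L
Convert: 2.268 mg/L × 1000 = 2268 ng/mL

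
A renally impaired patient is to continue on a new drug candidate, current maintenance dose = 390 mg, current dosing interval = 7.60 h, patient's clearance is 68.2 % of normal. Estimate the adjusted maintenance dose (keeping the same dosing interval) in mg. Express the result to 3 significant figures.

To keep the same average steady-state level, dosing rate must scale with clearance.
CL ratio = 68.2 / 100 = 0.6820
New dose (same interval) = 390 × 0.6820 = 266.0 mg

266 mg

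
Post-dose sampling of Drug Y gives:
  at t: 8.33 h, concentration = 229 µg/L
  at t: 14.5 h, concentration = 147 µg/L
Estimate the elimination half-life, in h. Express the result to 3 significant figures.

9.65 h

k = ln(C₁/C₂) / (t₂ − t₁) = ln(229/147) / (14.5 − 8.33)
  = 0.4433 / 6.170 = 0.07185 h⁻¹
t½ = ln2 / k = 0.693147 / 0.07185 = 9.647 h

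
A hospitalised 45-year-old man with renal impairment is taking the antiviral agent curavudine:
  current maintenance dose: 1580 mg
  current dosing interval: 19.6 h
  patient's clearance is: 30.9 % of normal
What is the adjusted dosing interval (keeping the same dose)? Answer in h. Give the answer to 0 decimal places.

63 h

To keep the same average steady-state level, dosing rate must scale with clearance.
CL ratio = 30.9 / 100 = 0.3090
New interval (same dose) = 19.6 / 0.3090 = 63.43 h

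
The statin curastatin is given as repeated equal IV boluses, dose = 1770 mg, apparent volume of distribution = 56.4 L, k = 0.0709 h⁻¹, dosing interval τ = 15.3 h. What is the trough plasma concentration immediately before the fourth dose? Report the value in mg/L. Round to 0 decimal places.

C₀ per dose = Dose / Vd = 1770 / 56.4 = 31.38 mg/L
Fraction remaining after one interval: r = e^(−kτ) = e^(−0.07090 × 15.3) = 0.3380
Before dose 4, 3 doses have been given (aged 1τ, 2τ, 3τ).
C_trough = C₀ × (r + r² + … + r^3) = C₀ × r(1−r^3)/(1−r)
        = 31.38 × 0.3380 × (1 − 0.03861) / (1 − 0.3380) = 15.40 mg/L

15 mg/L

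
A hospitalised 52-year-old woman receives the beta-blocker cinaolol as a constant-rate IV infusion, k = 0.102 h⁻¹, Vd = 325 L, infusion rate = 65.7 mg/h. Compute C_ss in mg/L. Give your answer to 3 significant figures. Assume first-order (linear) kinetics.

1.98 mg/L

CL = k × Vd = 0.1020 × 325 = 33.15 L/h
At steady state Css = R₀ / CL = 65.7 / 33.15 = 1.982 mg/L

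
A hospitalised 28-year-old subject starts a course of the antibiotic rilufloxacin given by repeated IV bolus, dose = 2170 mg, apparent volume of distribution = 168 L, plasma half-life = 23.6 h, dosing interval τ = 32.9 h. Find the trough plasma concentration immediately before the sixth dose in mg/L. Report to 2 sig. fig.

7.9 mg/L

C₀ per dose = Dose / Vd = 2170 / 168 = 12.92 mg/L
k = ln2 / t½ = 0.693147 / 23.6 = 0.02937 h⁻¹
Fraction remaining after one interval: r = e^(−kτ) = e^(−0.02937 × 32.9) = 0.3805
Before dose 6, 5 doses have been given (aged 1τ, 2τ, 3τ, 4τ, 5τ).
C_trough = C₀ × (r + r² + … + r^5) = C₀ × r(1−r^5)/(1−r)
        = 12.92 × 0.3805 × (1 − 0.007976) / (1 − 0.3805) = 7.872 mg/L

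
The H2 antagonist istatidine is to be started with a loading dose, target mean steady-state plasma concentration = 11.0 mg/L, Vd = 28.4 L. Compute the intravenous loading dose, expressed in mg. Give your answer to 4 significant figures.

LD = Css × Vd = 11.0 × 28.4 = 312.4 mg

312.4 mg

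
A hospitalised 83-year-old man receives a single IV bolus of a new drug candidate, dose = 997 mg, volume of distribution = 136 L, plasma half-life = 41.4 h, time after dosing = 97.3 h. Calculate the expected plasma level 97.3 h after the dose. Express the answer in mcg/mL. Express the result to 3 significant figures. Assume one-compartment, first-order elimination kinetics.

1.44 mcg/mL

C₀ = Dose / Vd = 997.0 / 136 = 7.331 mg/L
k = ln2 / t½ = 0.693147 / 41.4 = 0.01674 h⁻¹
C = C₀ · e^(−k·t) = 7.331 × e^(−0.01674 × 97.3)
  = 7.331 × 0.1962 = 1.438 mg/L
(1.438 mg/L = 1.438 mcg/mL)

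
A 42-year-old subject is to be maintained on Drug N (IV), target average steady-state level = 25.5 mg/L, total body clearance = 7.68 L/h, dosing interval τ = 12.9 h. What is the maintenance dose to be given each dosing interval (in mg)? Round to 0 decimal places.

At steady state, Dose/τ = Css × CL.
Dose = Css × CL × τ = 25.5 × 7.680 × 12.9 = 2526 mg

2526 mg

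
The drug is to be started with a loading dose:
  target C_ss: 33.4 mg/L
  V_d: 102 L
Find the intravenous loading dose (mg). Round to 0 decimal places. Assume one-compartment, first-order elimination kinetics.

LD = Css × Vd = 33.4 × 102 = 3407 mg

3407 mg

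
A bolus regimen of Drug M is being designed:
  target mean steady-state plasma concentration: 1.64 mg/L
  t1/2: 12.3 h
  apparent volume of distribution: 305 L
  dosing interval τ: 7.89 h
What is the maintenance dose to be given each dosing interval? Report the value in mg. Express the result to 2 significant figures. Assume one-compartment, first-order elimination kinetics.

220 mg

k = ln2 / t½ = 0.693147 / 12.3 = 0.05635 h⁻¹
CL = k × Vd = 0.05635 × 305 = 17.19 L/h
At steady state, Dose/τ = Css × CL.
Dose = Css × CL × τ = 1.64 × 17.19 × 7.89 = 222.4 mg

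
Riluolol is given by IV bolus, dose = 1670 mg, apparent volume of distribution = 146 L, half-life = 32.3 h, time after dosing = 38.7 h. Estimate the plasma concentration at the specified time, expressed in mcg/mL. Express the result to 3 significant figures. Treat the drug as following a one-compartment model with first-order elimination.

C₀ = Dose / Vd = 1670 / 146 = 11.44 mg/L
k = ln2 / t½ = 0.693147 / 32.3 = 0.02146 h⁻¹
C = C₀ · e^(−k·t) = 11.44 × e^(−0.02146 × 38.7)
  = 11.44 × 0.4358 = 4.986 mg/L
(4.986 mg/L = 4.986 mcg/mL)

4.99 mcg/mL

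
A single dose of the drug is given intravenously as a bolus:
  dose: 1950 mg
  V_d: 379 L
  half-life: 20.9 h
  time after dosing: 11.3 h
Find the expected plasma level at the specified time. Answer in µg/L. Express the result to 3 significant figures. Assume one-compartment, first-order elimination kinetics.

C₀ = Dose / Vd = 1950 / 379 = 5.145 mg/L
k = ln2 / t½ = 0.693147 / 20.9 = 0.03316 h⁻¹
C = C₀ · e^(−k·t) = 5.145 × e^(−0.03316 × 11.3)
  = 5.145 × 0.6875 = 3.537 mg/L
Convert: 3.537 mg/L × 1000 = 3537 µg/L

3540 µg/L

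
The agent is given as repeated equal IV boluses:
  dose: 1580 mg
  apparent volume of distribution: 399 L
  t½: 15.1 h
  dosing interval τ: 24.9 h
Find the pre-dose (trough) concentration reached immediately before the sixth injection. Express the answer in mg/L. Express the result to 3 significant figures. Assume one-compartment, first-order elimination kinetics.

1.85 mg/L

C₀ per dose = Dose / Vd = 1580 / 399 = 3.960 mg/L
k = ln2 / t½ = 0.693147 / 15.1 = 0.04590 h⁻¹
Fraction remaining after one interval: r = e^(−kτ) = e^(−0.04590 × 24.9) = 0.3189
Before dose 6, 5 doses have been given (aged 1τ, 2τ, 3τ, 4τ, 5τ).
C_trough = C₀ × (r + r² + … + r^5) = C₀ × r(1−r^5)/(1−r)
        = 3.960 × 0.3189 × (1 − 0.003298) / (1 − 0.3189) = 1.848 mg/L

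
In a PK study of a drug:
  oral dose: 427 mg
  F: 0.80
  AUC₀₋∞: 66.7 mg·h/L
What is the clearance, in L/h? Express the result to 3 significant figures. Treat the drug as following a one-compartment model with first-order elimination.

CL = F·Dose / AUC = 0.80 × 427 / 66.7 = 5.121 L/h

5.12 L/h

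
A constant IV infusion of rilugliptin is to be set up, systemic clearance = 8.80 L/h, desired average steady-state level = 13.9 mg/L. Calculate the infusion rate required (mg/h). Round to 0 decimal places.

122 mg/h

At steady state, infusion rate R₀ = Css × CL = 13.9 × 8.800 = 122.3 mg/h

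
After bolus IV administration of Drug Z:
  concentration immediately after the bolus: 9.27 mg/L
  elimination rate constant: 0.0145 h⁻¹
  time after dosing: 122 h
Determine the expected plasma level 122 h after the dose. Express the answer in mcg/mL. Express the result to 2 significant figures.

C = C₀ · e^(−k·t) = 9.270 × e^(−0.01450 × 122)
  = 9.270 × 0.1705 = 1.581 mg/L
(1.581 mg/L = 1.581 mcg/mL)

1.6 mcg/mL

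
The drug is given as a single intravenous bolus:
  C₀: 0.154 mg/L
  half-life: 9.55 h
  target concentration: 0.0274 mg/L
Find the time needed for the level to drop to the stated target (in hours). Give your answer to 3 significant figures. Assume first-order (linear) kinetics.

23.8 h

k = ln2 / t½ = 0.693147 / 9.55 = 0.07258 h⁻¹
t = ln(C₀ / C) / k = ln(0.1540 / 0.0274) / 0.07258
  = ln(5.620) / 0.07258 = 1.726 / 0.07258 = 23.78 h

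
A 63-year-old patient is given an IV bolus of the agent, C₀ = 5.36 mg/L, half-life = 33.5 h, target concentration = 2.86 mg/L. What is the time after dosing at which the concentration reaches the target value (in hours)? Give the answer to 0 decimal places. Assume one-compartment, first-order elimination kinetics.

k = ln2 / t½ = 0.693147 / 33.5 = 0.02069 h⁻¹
t = ln(C₀ / C) / k = ln(5.360 / 2.86) / 0.02069
  = ln(1.874) / 0.02069 = 0.6281 / 0.02069 = 30.36 h

30 h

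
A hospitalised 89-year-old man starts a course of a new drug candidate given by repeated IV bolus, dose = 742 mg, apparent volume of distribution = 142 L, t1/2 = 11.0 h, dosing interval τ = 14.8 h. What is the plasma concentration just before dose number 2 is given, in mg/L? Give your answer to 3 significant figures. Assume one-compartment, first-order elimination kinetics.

C₀ per dose = Dose / Vd = 742 / 142 = 5.225 mg/L
k = ln2 / t½ = 0.693147 / 11.0 = 0.06301 h⁻¹
Fraction remaining after one interval: r = e^(−kτ) = e^(−0.06301 × 14.8) = 0.3935
Before dose 2, 1 dose has been given (aged 1τ).
C_trough = C₀ × r = 5.225 × 0.3935 = 2.056 mg/L

2.06 mg/L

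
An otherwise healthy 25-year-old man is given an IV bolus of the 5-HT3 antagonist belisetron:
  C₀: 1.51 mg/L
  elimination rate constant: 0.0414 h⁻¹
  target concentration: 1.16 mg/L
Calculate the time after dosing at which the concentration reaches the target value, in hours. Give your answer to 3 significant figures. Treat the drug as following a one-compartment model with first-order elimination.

6.37 h

t = ln(C₀ / C) / k = ln(1.510 / 1.16) / 0.04140
  = ln(1.302) / 0.04140 = 0.2639 / 0.04140 = 6.374 h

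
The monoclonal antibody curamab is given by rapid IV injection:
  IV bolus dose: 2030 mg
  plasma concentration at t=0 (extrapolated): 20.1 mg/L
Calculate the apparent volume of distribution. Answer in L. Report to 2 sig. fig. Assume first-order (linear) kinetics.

100 L

Vd = Dose / C₀ = 2030 / 20.1 = 101.0 L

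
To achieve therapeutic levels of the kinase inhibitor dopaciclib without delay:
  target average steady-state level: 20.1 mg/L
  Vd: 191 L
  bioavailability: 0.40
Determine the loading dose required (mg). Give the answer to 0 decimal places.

LD = Css × Vd / F = 20.1 × 191 / 0.40 = 9598 mg

9598 mg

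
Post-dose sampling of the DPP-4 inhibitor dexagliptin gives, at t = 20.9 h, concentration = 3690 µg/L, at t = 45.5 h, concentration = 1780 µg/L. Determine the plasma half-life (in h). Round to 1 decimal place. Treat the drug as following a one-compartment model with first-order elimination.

23.4 h

k = ln(C₁/C₂) / (t₂ − t₁) = ln(3690/1780) / (45.5 − 20.9)
  = 0.7290 / 24.60 = 0.02963 h⁻¹
t½ = ln2 / k = 0.693147 / 0.02963 = 23.39 h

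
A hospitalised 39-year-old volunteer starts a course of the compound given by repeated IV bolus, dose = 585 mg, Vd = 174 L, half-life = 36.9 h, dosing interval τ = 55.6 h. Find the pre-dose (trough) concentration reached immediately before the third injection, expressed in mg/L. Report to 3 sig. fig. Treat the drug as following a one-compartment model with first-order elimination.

C₀ per dose = Dose / Vd = 585 / 174 = 3.362 mg/L
k = ln2 / t½ = 0.693147 / 36.9 = 0.01878 h⁻¹
Fraction remaining after one interval: r = e^(−kτ) = e^(−0.01878 × 55.6) = 0.3520
Before dose 3, 2 doses have been given (aged 1τ, 2τ).
C_trough = C₀ × (r + r²) = 3.362 × (0.3520 + 0.1239) = 1.600 mg/L

1.60 mg/L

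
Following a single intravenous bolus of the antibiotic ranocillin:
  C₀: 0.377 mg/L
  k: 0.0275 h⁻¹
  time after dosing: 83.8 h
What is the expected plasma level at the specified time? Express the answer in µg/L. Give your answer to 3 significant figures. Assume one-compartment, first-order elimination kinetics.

37.6 µg/L

C = C₀ · e^(−k·t) = 0.3770 × e^(−0.02750 × 83.8)
  = 0.3770 × 0.09981 = 0.03763 mg/L
Convert: 0.03763 mg/L × 1000 = 37.63 µg/L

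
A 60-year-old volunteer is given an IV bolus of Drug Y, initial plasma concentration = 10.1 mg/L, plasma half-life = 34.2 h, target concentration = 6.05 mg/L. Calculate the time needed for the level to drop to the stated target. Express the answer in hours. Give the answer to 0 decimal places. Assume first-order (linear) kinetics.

25 h

k = ln2 / t½ = 0.693147 / 34.2 = 0.02027 h⁻¹
t = ln(C₀ / C) / k = ln(10.10 / 6.05) / 0.02027
  = ln(1.669) / 0.02027 = 0.5122 / 0.02027 = 25.27 h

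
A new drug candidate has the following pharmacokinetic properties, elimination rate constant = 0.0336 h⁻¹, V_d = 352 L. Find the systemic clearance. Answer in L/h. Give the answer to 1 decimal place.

11.8 L/h

CL = k × Vd = 0.0336 × 352 = 11.83 L/h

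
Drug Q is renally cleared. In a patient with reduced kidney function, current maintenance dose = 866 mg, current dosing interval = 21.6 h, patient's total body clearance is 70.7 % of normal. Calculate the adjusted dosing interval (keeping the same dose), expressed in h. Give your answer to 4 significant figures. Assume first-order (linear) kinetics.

30.55 h

To keep the same average steady-state level, dosing rate must scale with clearance.
CL ratio = 70.7 / 100 = 0.7070
New interval (same dose) = 21.6 / 0.7070 = 30.55 h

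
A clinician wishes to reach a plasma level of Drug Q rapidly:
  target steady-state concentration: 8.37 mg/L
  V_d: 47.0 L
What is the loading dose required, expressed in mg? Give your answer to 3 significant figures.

393 mg

LD = Css × Vd = 8.37 × 47.0 = 393.4 mg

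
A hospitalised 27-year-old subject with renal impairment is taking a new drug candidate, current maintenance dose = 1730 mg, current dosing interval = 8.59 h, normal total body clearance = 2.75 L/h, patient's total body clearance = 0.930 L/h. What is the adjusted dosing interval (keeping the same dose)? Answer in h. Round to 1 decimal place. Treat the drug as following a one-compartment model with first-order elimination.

To keep the same average steady-state level, dosing rate must scale with clearance.
CL ratio = 0.930 / 2.75 = 0.3382
New interval (same dose) = 8.59 / 0.3382 = 25.40 h

25.4 h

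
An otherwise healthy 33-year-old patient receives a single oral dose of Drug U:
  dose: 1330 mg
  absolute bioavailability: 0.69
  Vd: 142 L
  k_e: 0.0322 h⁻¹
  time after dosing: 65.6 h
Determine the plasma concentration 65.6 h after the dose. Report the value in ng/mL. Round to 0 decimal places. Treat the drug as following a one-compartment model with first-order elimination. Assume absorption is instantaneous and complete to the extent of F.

782 ng/mL

Amount reaching circulation = F × Dose = 0.69 × 1330 = 917.7 mg
C₀ = F·Dose / Vd = 917.7 / 142 = 6.463 mg/L
C = C₀ · e^(−k·t) = 6.463 × e^(−0.03220 × 65.6)
  = 6.463 × 0.1210 = 0.7820 mg/L
Convert: 0.7820 mg/L × 1000 = 782.0 ng/mL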